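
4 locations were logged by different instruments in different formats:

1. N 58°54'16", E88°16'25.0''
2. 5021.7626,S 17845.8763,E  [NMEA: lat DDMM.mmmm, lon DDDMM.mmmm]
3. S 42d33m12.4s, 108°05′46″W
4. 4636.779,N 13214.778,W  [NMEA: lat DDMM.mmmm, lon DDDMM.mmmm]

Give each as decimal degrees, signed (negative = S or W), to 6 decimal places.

1. 58.904444, 88.273611
2. -50.362710, 178.764605
3. -42.553444, -108.096111
4. 46.612983, -132.246300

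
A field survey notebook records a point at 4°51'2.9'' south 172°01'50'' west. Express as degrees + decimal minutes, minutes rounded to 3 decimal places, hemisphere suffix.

Lat: seconds/60 = 0.04833; minutes = 51 + 0.04833 = 51.04833
Longitude: seconds/60 = 0.83333; minutes = 1 + 0.83333 = 1.83333

4° 51.048′ S, 172° 1.833′ W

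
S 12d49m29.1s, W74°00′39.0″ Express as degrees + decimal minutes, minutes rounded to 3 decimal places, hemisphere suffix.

φ: 49 + 29.1/60 = 49.48500′
Lon: 0 + 39/60 = 0.65000′

12° 49.485′ S, 74° 0.650′ W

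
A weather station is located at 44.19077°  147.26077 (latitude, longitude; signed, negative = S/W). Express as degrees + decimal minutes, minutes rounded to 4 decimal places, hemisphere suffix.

Lat: minutes = (44.190770 − 44) × 60 = 11.446200
Lon: 147° + 0.260770 × 60 = 147° 15.646200′

44° 11.4462′ N, 147° 15.6462′ E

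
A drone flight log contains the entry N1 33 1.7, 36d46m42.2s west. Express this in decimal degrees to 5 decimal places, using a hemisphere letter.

Latitude: 1 + 33/60 + 1.7/3600 = 1.550472
λ: 46′ + 42.2″ = 46.70333′; 36 + 46.70333/60 = 36.778389

1.55047° N, 36.77839° W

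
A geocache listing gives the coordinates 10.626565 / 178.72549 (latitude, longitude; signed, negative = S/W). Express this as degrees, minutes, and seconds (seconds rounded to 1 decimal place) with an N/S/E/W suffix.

10°37′35.6″ N, 178°43′31.8″ E

Latitude: whole degrees 10; 37.59390′ → 37′ and 35.634″
λ: 0.725490° → 43.52940′; 0.52940 × 60 = 31.764″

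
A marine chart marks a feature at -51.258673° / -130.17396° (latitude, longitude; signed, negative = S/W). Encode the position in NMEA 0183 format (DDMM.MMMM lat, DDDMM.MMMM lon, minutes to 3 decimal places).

Latitude is negative → S; |value| = 51.258673
Lat: 51° + 0.258673 × 60 = 51° 15.52038′
Longitude is negative → W; |value| = 130.173960
Lon: fractional part 0.173960 → 10.43760 minutes

5115.520,S / 13010.438,W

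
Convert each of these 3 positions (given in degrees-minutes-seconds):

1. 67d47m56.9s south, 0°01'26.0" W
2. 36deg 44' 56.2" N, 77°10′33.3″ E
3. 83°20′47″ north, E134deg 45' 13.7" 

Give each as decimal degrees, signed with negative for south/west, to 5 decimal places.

Point 1:
  Latitude: 67 + 47/60 + 56.9/3600 = 67.799139
  S ⇒ negate
  Longitude: 0° + 1/60 + 26/3600 = 0 + 0.016667 + 0.007222 = 0.023889
  W ⇒ negate
Point 2:
  Latitude: 36 + 44/60 + 56.2/3600 = 36.748944
  N → positive
  λ: 10′ + 33.3″ = 10.55500′; 77 + 10.55500/60 = 77.175917
  E → positive
Point 3:
  Latitude: 83° + 20/60 + 47/3600 = 83 + 0.333333 + 0.013056 = 83.346389
  N → positive
  Lon: 45′ + 13.7″ = 45.22833′; 134 + 45.22833/60 = 134.753806
  E ⇒ keep positive

1. -67.79914, -0.02389
2. 36.74894, 77.17592
3. 83.34639, 134.75381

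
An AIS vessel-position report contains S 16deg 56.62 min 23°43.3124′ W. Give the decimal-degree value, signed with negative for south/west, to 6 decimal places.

Lat: 16 + 56.62/60 = 16.9436667
S → negative
λ: 23 + 43.3124/60 = 23.7218733
W ⇒ negate

-16.943667, -23.721873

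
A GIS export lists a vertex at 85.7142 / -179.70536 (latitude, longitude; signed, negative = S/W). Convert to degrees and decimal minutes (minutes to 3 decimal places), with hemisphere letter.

Latitude: minutes = (85.714200 − 85) × 60 = 42.85200
Longitude is negative → W; |value| = 179.705360
Longitude: fractional part 0.705360 → 42.32160 minutes

85° 42.852′ N, 179° 42.322′ W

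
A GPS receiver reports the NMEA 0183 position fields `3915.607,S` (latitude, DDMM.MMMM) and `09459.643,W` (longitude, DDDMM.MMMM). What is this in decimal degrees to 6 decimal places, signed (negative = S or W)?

φ: split at 2 digits → 39° and 15.607′; 39 + 15.607/60 = 39.2601167
S ⇒ negate
λ: split at 3 digits → 094° and 59.643′; 94 + 59.643/60 = 94.9940500
W → negative

-39.260117, -94.994050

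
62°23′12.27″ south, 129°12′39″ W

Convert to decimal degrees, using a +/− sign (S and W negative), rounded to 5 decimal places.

-62.38674, -129.21083

Latitude: 23′ + 12.27″ = 23.20450′; 62 + 23.20450/60 = 62.386742
S → negative
Lon: 12′ + 39″ = 12.65000′; 129 + 12.65000/60 = 129.210833
hemisphere W, so the sign is −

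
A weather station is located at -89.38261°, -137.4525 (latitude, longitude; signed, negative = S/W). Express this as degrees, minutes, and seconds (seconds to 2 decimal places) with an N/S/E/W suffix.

89°22′57.40″ S, 137°27′9.00″ W

Latitude is negative → S; |value| = 89.382610
φ: whole degrees 89; 22.95660′ → 22′ and 57.3960″
Longitude is negative → W; |value| = 137.452500
λ: 0.452500° → 27.15000′; 0.15000 × 60 = 9.0000″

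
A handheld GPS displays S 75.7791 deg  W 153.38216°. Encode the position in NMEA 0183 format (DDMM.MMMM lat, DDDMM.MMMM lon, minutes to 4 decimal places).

7546.7460,S / 15322.9296,W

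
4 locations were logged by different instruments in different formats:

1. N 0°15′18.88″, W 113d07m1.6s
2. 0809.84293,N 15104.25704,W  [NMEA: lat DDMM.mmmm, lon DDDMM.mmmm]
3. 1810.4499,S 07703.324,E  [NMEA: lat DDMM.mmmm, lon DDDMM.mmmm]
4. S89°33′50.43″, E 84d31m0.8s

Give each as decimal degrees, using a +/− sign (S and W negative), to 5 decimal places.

1. 0.25524, -113.11711
2. 8.16405, -151.07095
3. -18.17417, 77.05540
4. -89.56401, 84.51689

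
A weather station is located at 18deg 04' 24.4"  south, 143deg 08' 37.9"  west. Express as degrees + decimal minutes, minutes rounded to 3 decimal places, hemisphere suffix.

Latitude: seconds/60 = 0.40667; minutes = 4 + 0.40667 = 4.40667
Lon: seconds/60 = 0.63167; minutes = 8 + 0.63167 = 8.63167

18° 4.407′ S, 143° 8.632′ W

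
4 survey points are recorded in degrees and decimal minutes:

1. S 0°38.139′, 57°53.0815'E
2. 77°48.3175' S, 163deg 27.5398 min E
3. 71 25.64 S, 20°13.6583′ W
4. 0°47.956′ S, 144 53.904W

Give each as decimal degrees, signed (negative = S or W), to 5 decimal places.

Point 1:
  Lat: 38.139′ = 0.635650°; total 0.635650
  hemisphere S, so the sign is −
  Longitude: 57 + 53.0815/60 = 57.884692
  E ⇒ keep positive
Point 2:
  Lat: 48.3175′ = 0.805292°; total 77.805292
  hemisphere S, so the sign is −
  Lon: 163 + 27.5398/60 = 163.458997
  E → positive
Point 3:
  Latitude: 71 + 25.64/60 = 71.427333
  S ⇒ negate
  λ: 20 + 13.6583/60 = 20.227638
  W ⇒ negate
Point 4:
  φ: 0 + 47.956/60 = 0.799267
  S ⇒ negate
  Lon: 53.904′ = 0.898400°; total 144.898400
  hemisphere W, so the sign is −

1. -0.63565, 57.88469
2. -77.80529, 163.45900
3. -71.42733, -20.22764
4. -0.79927, -144.89840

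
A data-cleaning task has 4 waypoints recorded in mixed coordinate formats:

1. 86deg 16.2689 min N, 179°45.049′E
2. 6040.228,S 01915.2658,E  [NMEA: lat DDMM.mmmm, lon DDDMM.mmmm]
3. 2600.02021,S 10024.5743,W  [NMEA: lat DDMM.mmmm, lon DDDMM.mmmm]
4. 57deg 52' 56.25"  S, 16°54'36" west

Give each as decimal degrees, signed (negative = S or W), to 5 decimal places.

1. 86.27115, 179.75082
2. -60.67047, 19.25443
3. -26.00034, -100.40957
4. -57.88229, -16.91000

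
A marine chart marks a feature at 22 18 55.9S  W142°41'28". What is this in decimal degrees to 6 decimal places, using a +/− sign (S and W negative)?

-22.315528, -142.691111

Latitude: 18′ + 55.9″ = 18.93167′; 22 + 18.93167/60 = 22.3155278
S ⇒ negate
λ: 142 + 41/60 + 28/3600 = 142.6911111
W ⇒ negate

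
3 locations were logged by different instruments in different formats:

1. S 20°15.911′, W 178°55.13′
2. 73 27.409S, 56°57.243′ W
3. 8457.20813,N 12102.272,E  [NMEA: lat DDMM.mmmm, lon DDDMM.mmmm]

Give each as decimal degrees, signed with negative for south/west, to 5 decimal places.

1. -20.26518, -178.91883
2. -73.45682, -56.95405
3. 84.95347, 121.03787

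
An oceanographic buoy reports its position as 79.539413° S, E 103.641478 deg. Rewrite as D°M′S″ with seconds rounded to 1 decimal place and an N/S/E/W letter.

Latitude: whole degrees 79; 32.36478′ → 32′ and 21.887″
λ: whole degrees 103; 38.48868′ → 38′ and 29.321″

79°32′21.9″ S, 103°38′29.3″ E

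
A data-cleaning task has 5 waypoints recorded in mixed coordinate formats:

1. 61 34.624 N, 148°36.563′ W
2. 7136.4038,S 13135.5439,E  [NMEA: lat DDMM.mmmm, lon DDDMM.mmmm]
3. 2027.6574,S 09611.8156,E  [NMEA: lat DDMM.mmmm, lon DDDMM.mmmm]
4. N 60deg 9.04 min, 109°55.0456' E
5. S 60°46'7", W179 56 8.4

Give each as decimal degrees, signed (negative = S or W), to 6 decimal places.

1. 61.577067, -148.609383
2. -71.606730, 131.592398
3. -20.460957, 96.196927
4. 60.150667, 109.917427
5. -60.768611, -179.935667

Point 1:
  Lat: 61 + 34.624/60 = 61.5770667
  N → positive
  Lon: 36.563′ = 0.609383°; total 148.6093833
  hemisphere W, so the sign is −
Point 2:
  φ: split at 2 digits → 71° and 36.4038′; 71 + 36.4038/60 = 71.6067300
  S → negative
  Lon: split at 3 digits → 131° and 35.5439′; 131 + 35.5439/60 = 131.5923983
  E ⇒ keep positive
Point 3:
  φ: degrees = first 2 digits = 20, minutes = 27.6574; 20 + 27.6574/60 = 20.4609567
  S ⇒ negate
  Lon: degrees = first 3 digits = 96, minutes = 11.8156; 96 + 11.8156/60 = 96.1969267
  E → positive
Point 4:
  φ: 9.04′ = 0.150667°; total 60.1506667
  N → positive
  Lon: 55.0456′ = 0.917427°; total 109.9174267
  E → positive
Point 5:
  φ: 60 + 46/60 + 7/3600 = 60.7686111
  S → negative
  Lon: 56′ + 8.4″ = 56.14000′; 179 + 56.14000/60 = 179.9356667
  hemisphere W, so the sign is −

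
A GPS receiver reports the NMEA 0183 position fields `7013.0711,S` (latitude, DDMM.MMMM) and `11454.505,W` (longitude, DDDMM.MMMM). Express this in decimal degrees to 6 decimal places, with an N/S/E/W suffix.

φ: split at 2 digits → 70° and 13.0711′; 70 + 13.0711/60 = 70.2178517
λ: degrees = first 3 digits = 114, minutes = 54.505; 114 + 54.505/60 = 114.9084167

70.217852° S, 114.908417° W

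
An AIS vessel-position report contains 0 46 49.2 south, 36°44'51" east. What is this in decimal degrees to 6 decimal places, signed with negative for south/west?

-0.780333, 36.747500

Lat: 0° + 46/60 + 49.2/3600 = 0 + 0.766667 + 0.013667 = 0.7803333
hemisphere S, so the sign is −
λ: 36 + 44/60 + 51/3600 = 36.7475000
E → positive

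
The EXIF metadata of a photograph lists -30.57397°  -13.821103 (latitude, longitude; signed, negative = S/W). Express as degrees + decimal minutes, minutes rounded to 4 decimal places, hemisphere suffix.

Latitude is negative → S; |value| = 30.573970
φ: fractional part 0.573970 → 34.438200 minutes
Longitude is negative → W; |value| = 13.821103
Longitude: minutes = (13.821103 − 13) × 60 = 49.266180

30° 34.4382′ S, 13° 49.2662′ W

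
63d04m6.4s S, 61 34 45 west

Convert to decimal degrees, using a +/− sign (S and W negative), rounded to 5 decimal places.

Latitude: 4′ + 6.4″ = 4.10667′; 63 + 4.10667/60 = 63.068444
S ⇒ negate
Lon: 61 + 34/60 + 45/3600 = 61.579167
W → negative

-63.06844, -61.57917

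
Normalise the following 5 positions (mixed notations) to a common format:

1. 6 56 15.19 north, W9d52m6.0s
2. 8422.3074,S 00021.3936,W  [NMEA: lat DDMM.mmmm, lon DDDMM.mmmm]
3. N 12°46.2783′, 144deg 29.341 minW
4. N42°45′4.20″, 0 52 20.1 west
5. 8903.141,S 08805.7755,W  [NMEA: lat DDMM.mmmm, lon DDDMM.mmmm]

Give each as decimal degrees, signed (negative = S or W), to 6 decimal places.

Point 1:
  φ: 6 + 56/60 + 15.19/3600 = 6.9375528
  N → positive
  Longitude: 52′ + 6″ = 52.10000′; 9 + 52.10000/60 = 9.8683333
  W → negative
Point 2:
  φ: split at 2 digits → 84° and 22.3074′; 84 + 22.3074/60 = 84.3717900
  S ⇒ negate
  λ: split at 3 digits → 000° and 21.3936′; 0 + 21.3936/60 = 0.3565600
  hemisphere W, so the sign is −
Point 3:
  Lat: 12 + 46.2783/60 = 12.7713050
  N ⇒ keep positive
  Lon: 144 + 29.341/60 = 144.4890167
  hemisphere W, so the sign is −
Point 4:
  φ: 42° + 45/60 + 4.2/3600 = 42 + 0.750000 + 0.001167 = 42.7511667
  N → positive
  Longitude: 52′ + 20.1″ = 52.33500′; 0 + 52.33500/60 = 0.8722500
  W → negative
Point 5:
  Lat: split at 2 digits → 89° and 3.141′; 89 + 3.141/60 = 89.0523500
  hemisphere S, so the sign is −
  λ: split at 3 digits → 088° and 5.7755′; 88 + 5.7755/60 = 88.0962583
  W ⇒ negate

1. 6.937553, -9.868333
2. -84.371790, -0.356560
3. 12.771305, -144.489017
4. 42.751167, -0.872250
5. -89.052350, -88.096258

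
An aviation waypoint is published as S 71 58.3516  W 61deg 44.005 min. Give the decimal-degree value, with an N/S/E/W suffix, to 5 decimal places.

71.97253° S, 61.73342° W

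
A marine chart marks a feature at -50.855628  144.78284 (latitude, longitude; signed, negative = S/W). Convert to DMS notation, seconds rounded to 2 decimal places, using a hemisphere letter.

50°51′20.26″ S, 144°46′58.22″ E

Latitude is negative → S; |value| = 50.855628
Latitude: 0.855628 × 60 = 51.33768′ → 51′, remainder × 60 = 20.2608″
Longitude: whole degrees 144; 46.97040′ → 46′ and 58.2240″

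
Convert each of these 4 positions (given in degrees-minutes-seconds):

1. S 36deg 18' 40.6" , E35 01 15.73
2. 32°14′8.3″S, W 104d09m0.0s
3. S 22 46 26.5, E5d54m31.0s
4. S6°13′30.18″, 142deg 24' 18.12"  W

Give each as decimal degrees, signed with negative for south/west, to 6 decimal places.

1. -36.311278, 35.021036
2. -32.235639, -104.150000
3. -22.774028, 5.908611
4. -6.225050, -142.405033

Point 1:
  Latitude: 18′ + 40.6″ = 18.67667′; 36 + 18.67667/60 = 36.3112778
  S → negative
  Lon: 35 + 1/60 + 15.73/3600 = 35.0210361
  E ⇒ keep positive
Point 2:
  Lat: 32° + 14/60 + 8.3/3600 = 32 + 0.233333 + 0.002306 = 32.2356389
  S → negative
  Longitude: 9′ + 0″ = 9.00000′; 104 + 9.00000/60 = 104.1500000
  W → negative
Point 3:
  Latitude: 22 + 46/60 + 26.5/3600 = 22.7740278
  hemisphere S, so the sign is −
  Longitude: 54′ + 31″ = 54.51667′; 5 + 54.51667/60 = 5.9086111
  E → positive
Point 4:
  φ: 13′ + 30.18″ = 13.50300′; 6 + 13.50300/60 = 6.2250500
  S → negative
  Lon: 142° + 24/60 + 18.12/3600 = 142 + 0.400000 + 0.005033 = 142.4050333
  W ⇒ negate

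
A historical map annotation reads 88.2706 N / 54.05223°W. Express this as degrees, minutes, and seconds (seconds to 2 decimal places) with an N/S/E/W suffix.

88°16′14.16″ N, 54°03′8.03″ W

φ: whole degrees 88; 16.23600′ → 16′ and 14.1600″
Longitude: whole degrees 54; 3.13380′ → 3′ and 8.0280″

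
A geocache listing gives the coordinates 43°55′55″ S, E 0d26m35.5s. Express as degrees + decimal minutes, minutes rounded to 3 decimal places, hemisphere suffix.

43° 55.917′ S, 0° 26.592′ E

φ: 55 + 55/60 = 55.91667′
λ: seconds/60 = 0.59167; minutes = 26 + 0.59167 = 26.59167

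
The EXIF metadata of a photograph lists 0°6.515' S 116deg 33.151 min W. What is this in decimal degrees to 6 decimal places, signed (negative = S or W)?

Latitude: 0 + 6.515/60 = 0.1085833
S ⇒ negate
λ: 116 + 33.151/60 = 116.5525167
W ⇒ negate

-0.108583, -116.552517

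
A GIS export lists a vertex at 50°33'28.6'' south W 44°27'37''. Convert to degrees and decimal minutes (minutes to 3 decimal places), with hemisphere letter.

50° 33.477′ S, 44° 27.617′ W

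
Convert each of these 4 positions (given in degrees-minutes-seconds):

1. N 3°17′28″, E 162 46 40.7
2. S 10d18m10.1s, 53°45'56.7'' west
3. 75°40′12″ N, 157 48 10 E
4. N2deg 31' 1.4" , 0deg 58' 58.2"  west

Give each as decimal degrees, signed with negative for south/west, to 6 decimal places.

1. 3.291111, 162.777972
2. -10.302806, -53.765750
3. 75.670000, 157.802778
4. 2.517056, -0.982833

Point 1:
  Latitude: 3 + 17/60 + 28/3600 = 3.2911111
  N ⇒ keep positive
  Lon: 162 + 46/60 + 40.7/3600 = 162.7779722
  E → positive
Point 2:
  Latitude: 18′ + 10.1″ = 18.16833′; 10 + 18.16833/60 = 10.3028056
  S → negative
  Lon: 53 + 45/60 + 56.7/3600 = 53.7657500
  W → negative
Point 3:
  Lat: 75 + 40/60 + 12/3600 = 75.6700000
  N → positive
  Lon: 157° + 48/60 + 10/3600 = 157 + 0.800000 + 0.002778 = 157.8027778
  E ⇒ keep positive
Point 4:
  Lat: 31′ + 1.4″ = 31.02333′; 2 + 31.02333/60 = 2.5170556
  N → positive
  Lon: 0° + 58/60 + 58.2/3600 = 0 + 0.966667 + 0.016167 = 0.9828333
  W → negative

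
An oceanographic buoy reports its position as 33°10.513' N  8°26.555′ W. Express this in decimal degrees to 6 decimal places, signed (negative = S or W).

33.175217, -8.442583

Latitude: 33 + 10.513/60 = 33.1752167
N ⇒ keep positive
Longitude: 8 + 26.555/60 = 8.4425833
W → negative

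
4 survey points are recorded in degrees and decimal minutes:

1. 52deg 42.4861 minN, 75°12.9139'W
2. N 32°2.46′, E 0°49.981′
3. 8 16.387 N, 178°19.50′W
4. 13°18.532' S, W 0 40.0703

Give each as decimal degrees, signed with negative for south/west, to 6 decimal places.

1. 52.708102, -75.215232
2. 32.041000, 0.833017
3. 8.273117, -178.325000
4. -13.308867, -0.667838

Point 1:
  φ: 52 + 42.4861/60 = 52.7081017
  N ⇒ keep positive
  λ: 12.9139′ = 0.215232°; total 75.2152317
  W ⇒ negate
Point 2:
  φ: 32 + 2.46/60 = 32.0410000
  N → positive
  Longitude: 49.981′ = 0.833017°; total 0.8330167
  E ⇒ keep positive
Point 3:
  φ: 8 + 16.387/60 = 8.2731167
  N ⇒ keep positive
  λ: 178 + 19.5/60 = 178.3250000
  W → negative
Point 4:
  Latitude: 18.532′ = 0.308867°; total 13.3088667
  S ⇒ negate
  λ: 0 + 40.0703/60 = 0.6678383
  W → negative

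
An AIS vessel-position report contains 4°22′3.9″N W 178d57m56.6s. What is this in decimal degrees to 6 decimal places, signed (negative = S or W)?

Lat: 4 + 22/60 + 3.9/3600 = 4.3677500
N ⇒ keep positive
Longitude: 178° + 57/60 + 56.6/3600 = 178 + 0.950000 + 0.015722 = 178.9657222
W → negative

4.367750, -178.965722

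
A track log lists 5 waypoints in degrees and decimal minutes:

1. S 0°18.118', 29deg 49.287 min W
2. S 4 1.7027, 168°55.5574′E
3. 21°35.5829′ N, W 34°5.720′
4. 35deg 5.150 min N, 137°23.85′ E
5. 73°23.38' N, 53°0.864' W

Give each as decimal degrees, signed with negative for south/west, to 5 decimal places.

Point 1:
  φ: 18.118′ = 0.301967°; total 0.301967
  S ⇒ negate
  λ: 29 + 49.287/60 = 29.821450
  hemisphere W, so the sign is −
Point 2:
  Lat: 1.7027′ = 0.028378°; total 4.028378
  hemisphere S, so the sign is −
  λ: 168 + 55.5574/60 = 168.925957
  E → positive
Point 3:
  φ: 35.5829′ = 0.593048°; total 21.593048
  N ⇒ keep positive
  Longitude: 34 + 5.72/60 = 34.095333
  hemisphere W, so the sign is −
Point 4:
  Lat: 5.15′ = 0.085833°; total 35.085833
  N ⇒ keep positive
  λ: 23.85′ = 0.397500°; total 137.397500
  E → positive
Point 5:
  φ: 23.38′ = 0.389667°; total 73.389667
  N ⇒ keep positive
  λ: 0.864′ = 0.014400°; total 53.014400
  W ⇒ negate

1. -0.30197, -29.82145
2. -4.02838, 168.92596
3. 21.59305, -34.09533
4. 35.08583, 137.39750
5. 73.38967, -53.01440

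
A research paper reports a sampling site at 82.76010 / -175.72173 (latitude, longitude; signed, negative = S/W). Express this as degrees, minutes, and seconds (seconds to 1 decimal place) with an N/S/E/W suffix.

Lat: 0.760100 × 60 = 45.60600′ → 45′, remainder × 60 = 36.360″
Longitude is negative → W; |value| = 175.721730
Lon: whole degrees 175; 43.30380′ → 43′ and 18.228″

82°45′36.4″ N, 175°43′18.2″ W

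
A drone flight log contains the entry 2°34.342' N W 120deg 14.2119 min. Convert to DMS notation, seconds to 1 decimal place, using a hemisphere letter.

2°34′20.5″ N, 120°14′12.7″ W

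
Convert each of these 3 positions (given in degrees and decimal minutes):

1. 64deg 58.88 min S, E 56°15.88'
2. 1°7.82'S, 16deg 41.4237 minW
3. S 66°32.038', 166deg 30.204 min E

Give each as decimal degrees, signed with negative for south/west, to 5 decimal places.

Point 1:
  Latitude: 64 + 58.88/60 = 64.981333
  S ⇒ negate
  Longitude: 56 + 15.88/60 = 56.264667
  E ⇒ keep positive
Point 2:
  Lat: 7.82′ = 0.130333°; total 1.130333
  hemisphere S, so the sign is −
  λ: 41.4237′ = 0.690395°; total 16.690395
  hemisphere W, so the sign is −
Point 3:
  φ: 66 + 32.038/60 = 66.533967
  hemisphere S, so the sign is −
  Longitude: 30.204′ = 0.503400°; total 166.503400
  E ⇒ keep positive

1. -64.98133, 56.26467
2. -1.13033, -16.69040
3. -66.53397, 166.50340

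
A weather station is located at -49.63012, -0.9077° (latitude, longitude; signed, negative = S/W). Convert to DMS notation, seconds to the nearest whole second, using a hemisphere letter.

49°37′48″ S, 0°54′28″ W

Latitude is negative → S; |value| = 49.630120
φ: 0.630120° → 37.80720′; 0.80720 × 60 = 48.43″
Longitude is negative → W; |value| = 0.907700
λ: whole degrees 0; 54.46200′ → 54′ and 27.72″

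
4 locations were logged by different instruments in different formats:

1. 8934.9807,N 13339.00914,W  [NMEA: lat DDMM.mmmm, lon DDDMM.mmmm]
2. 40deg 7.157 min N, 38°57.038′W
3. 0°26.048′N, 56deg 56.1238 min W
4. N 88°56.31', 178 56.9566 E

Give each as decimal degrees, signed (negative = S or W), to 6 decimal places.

1. 89.583012, -133.650152
2. 40.119283, -38.950633
3. 0.434133, -56.935397
4. 88.938500, 178.949277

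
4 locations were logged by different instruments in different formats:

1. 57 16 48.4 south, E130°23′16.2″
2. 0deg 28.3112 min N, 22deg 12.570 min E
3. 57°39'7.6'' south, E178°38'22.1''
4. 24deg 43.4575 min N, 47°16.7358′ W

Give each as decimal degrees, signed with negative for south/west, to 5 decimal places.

Point 1:
  Lat: 16′ + 48.4″ = 16.80667′; 57 + 16.80667/60 = 57.280111
  S ⇒ negate
  λ: 23′ + 16.2″ = 23.27000′; 130 + 23.27000/60 = 130.387833
  E ⇒ keep positive
Point 2:
  φ: 0 + 28.3112/60 = 0.471853
  N → positive
  λ: 22 + 12.57/60 = 22.209500
  E → positive
Point 3:
  Latitude: 57 + 39/60 + 7.6/3600 = 57.652111
  S ⇒ negate
  Lon: 38′ + 22.1″ = 38.36833′; 178 + 38.36833/60 = 178.639472
  E ⇒ keep positive
Point 4:
  φ: 43.4575′ = 0.724292°; total 24.724292
  N ⇒ keep positive
  λ: 16.7358′ = 0.278930°; total 47.278930
  W → negative

1. -57.28011, 130.38783
2. 0.47185, 22.20950
3. -57.65211, 178.63947
4. 24.72429, -47.27893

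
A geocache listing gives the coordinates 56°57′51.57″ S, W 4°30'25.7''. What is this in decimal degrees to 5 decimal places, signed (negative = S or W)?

Latitude: 56 + 57/60 + 51.57/3600 = 56.964325
S → negative
Lon: 4° + 30/60 + 25.7/3600 = 4 + 0.500000 + 0.007139 = 4.507139
W → negative

-56.96433, -4.50714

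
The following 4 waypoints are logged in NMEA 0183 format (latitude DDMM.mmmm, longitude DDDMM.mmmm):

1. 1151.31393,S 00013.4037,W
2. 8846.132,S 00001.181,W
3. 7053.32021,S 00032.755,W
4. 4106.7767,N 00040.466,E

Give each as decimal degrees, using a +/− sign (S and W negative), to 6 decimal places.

Point 1:
  Latitude: degrees = first 2 digits = 11, minutes = 51.31393; 11 + 51.31393/60 = 11.8552322
  S → negative
  Lon: degrees = first 3 digits = 0, minutes = 13.4037; 0 + 13.4037/60 = 0.2233950
  W ⇒ negate
Point 2:
  Latitude: split at 2 digits → 88° and 46.132′; 88 + 46.132/60 = 88.7688667
  hemisphere S, so the sign is −
  Longitude: degrees = first 3 digits = 0, minutes = 1.181; 0 + 1.181/60 = 0.0196833
  W ⇒ negate
Point 3:
  Lat: degrees = first 2 digits = 70, minutes = 53.32021; 70 + 53.32021/60 = 70.8886702
  S → negative
  Lon: split at 3 digits → 000° and 32.755′; 0 + 32.755/60 = 0.5459167
  hemisphere W, so the sign is −
Point 4:
  Latitude: degrees = first 2 digits = 41, minutes = 6.7767; 41 + 6.7767/60 = 41.1129450
  N ⇒ keep positive
  Longitude: split at 3 digits → 000° and 40.466′; 0 + 40.466/60 = 0.6744333
  E ⇒ keep positive

1. -11.855232, -0.223395
2. -88.768867, -0.019683
3. -70.888670, -0.545917
4. 41.112945, 0.674433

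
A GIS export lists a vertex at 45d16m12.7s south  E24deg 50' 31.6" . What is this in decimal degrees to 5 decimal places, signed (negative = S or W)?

-45.27019, 24.84211

Lat: 16′ + 12.7″ = 16.21167′; 45 + 16.21167/60 = 45.270194
S ⇒ negate
Longitude: 24 + 50/60 + 31.6/3600 = 24.842111
E ⇒ keep positive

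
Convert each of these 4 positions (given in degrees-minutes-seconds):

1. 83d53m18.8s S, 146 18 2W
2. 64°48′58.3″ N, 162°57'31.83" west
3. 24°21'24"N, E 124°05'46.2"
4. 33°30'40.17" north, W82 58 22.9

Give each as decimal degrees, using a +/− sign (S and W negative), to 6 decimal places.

Point 1:
  φ: 53′ + 18.8″ = 53.31333′; 83 + 53.31333/60 = 83.8885556
  hemisphere S, so the sign is −
  Longitude: 146° + 18/60 + 2/3600 = 146 + 0.300000 + 0.000556 = 146.3005556
  hemisphere W, so the sign is −
Point 2:
  φ: 48′ + 58.3″ = 48.97167′; 64 + 48.97167/60 = 64.8161944
  N ⇒ keep positive
  Lon: 162° + 57/60 + 31.83/3600 = 162 + 0.950000 + 0.008842 = 162.9588417
  hemisphere W, so the sign is −
Point 3:
  Latitude: 21′ + 24″ = 21.40000′; 24 + 21.40000/60 = 24.3566667
  N ⇒ keep positive
  Lon: 5′ + 46.2″ = 5.77000′; 124 + 5.77000/60 = 124.0961667
  E ⇒ keep positive
Point 4:
  Lat: 33° + 30/60 + 40.17/3600 = 33 + 0.500000 + 0.011158 = 33.5111583
  N → positive
  Longitude: 58′ + 22.9″ = 58.38167′; 82 + 58.38167/60 = 82.9730278
  W → negative

1. -83.888556, -146.300556
2. 64.816194, -162.958842
3. 24.356667, 124.096167
4. 33.511158, -82.973028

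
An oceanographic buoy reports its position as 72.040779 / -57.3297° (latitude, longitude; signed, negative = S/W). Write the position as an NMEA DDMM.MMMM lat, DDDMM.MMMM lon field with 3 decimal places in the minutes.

7202.447,N / 05719.782,W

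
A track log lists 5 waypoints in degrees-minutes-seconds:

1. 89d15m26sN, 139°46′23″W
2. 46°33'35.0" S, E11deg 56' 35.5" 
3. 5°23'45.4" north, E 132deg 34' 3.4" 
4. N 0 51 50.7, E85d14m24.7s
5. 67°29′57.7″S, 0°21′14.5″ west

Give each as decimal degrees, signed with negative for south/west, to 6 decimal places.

Point 1:
  φ: 15′ + 26″ = 15.43333′; 89 + 15.43333/60 = 89.2572222
  N ⇒ keep positive
  Lon: 46′ + 23″ = 46.38333′; 139 + 46.38333/60 = 139.7730556
  hemisphere W, so the sign is −
Point 2:
  Latitude: 46° + 33/60 + 35/3600 = 46 + 0.550000 + 0.009722 = 46.5597222
  S → negative
  Lon: 56′ + 35.5″ = 56.59167′; 11 + 56.59167/60 = 11.9431944
  E → positive
Point 3:
  Lat: 23′ + 45.4″ = 23.75667′; 5 + 23.75667/60 = 5.3959444
  N ⇒ keep positive
  Lon: 132° + 34/60 + 3.4/3600 = 132 + 0.566667 + 0.000944 = 132.5676111
  E → positive
Point 4:
  φ: 0° + 51/60 + 50.7/3600 = 0 + 0.850000 + 0.014083 = 0.8640833
  N ⇒ keep positive
  Longitude: 85 + 14/60 + 24.7/3600 = 85.2401944
  E → positive
Point 5:
  φ: 67 + 29/60 + 57.7/3600 = 67.4993611
  S ⇒ negate
  Longitude: 0 + 21/60 + 14.5/3600 = 0.3540278
  W → negative

1. 89.257222, -139.773056
2. -46.559722, 11.943194
3. 5.395944, 132.567611
4. 0.864083, 85.240194
5. -67.499361, -0.354028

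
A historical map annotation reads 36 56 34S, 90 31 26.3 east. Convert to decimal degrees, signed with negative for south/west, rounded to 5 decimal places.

-36.94278, 90.52397

φ: 36 + 56/60 + 34/3600 = 36.942778
S ⇒ negate
λ: 90° + 31/60 + 26.3/3600 = 90 + 0.516667 + 0.007306 = 90.523972
E ⇒ keep positive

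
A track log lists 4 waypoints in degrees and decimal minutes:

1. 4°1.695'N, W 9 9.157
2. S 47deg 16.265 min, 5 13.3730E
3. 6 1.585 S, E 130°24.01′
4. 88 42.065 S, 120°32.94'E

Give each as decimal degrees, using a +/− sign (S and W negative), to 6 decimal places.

Point 1:
  Lat: 1.695′ = 0.028250°; total 4.0282500
  N ⇒ keep positive
  Lon: 9 + 9.157/60 = 9.1526167
  W → negative
Point 2:
  φ: 47 + 16.265/60 = 47.2710833
  hemisphere S, so the sign is −
  Lon: 5 + 13.373/60 = 5.2228833
  E ⇒ keep positive
Point 3:
  φ: 1.585′ = 0.026417°; total 6.0264167
  hemisphere S, so the sign is −
  Lon: 130 + 24.01/60 = 130.4001667
  E ⇒ keep positive
Point 4:
  Lat: 42.065′ = 0.701083°; total 88.7010833
  hemisphere S, so the sign is −
  Longitude: 32.94′ = 0.549000°; total 120.5490000
  E ⇒ keep positive

1. 4.028250, -9.152617
2. -47.271083, 5.222883
3. -6.026417, 130.400167
4. -88.701083, 120.549000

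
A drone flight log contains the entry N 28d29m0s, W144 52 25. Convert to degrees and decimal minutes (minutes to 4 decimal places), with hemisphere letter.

Latitude: 29 + 0/60 = 29.000000′
Lon: seconds/60 = 0.41667; minutes = 52 + 0.41667 = 52.416667

28° 29.0000′ N, 144° 52.4167′ W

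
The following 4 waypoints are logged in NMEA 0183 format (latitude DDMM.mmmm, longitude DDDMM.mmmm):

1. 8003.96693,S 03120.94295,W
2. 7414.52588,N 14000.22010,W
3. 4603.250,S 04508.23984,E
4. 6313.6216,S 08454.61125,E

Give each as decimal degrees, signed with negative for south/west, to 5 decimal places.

Point 1:
  Latitude: degrees = first 2 digits = 80, minutes = 3.96693; 80 + 3.96693/60 = 80.066116
  S ⇒ negate
  λ: degrees = first 3 digits = 31, minutes = 20.94295; 31 + 20.94295/60 = 31.349049
  W ⇒ negate
Point 2:
  φ: split at 2 digits → 74° and 14.52588′; 74 + 14.52588/60 = 74.242098
  N ⇒ keep positive
  Lon: degrees = first 3 digits = 140, minutes = 0.2201; 140 + 0.2201/60 = 140.003668
  hemisphere W, so the sign is −
Point 3:
  Lat: degrees = first 2 digits = 46, minutes = 3.25; 46 + 3.25/60 = 46.054167
  hemisphere S, so the sign is −
  Longitude: split at 3 digits → 045° and 8.23984′; 45 + 8.23984/60 = 45.137331
  E ⇒ keep positive
Point 4:
  Latitude: split at 2 digits → 63° and 13.6216′; 63 + 13.6216/60 = 63.227027
  S ⇒ negate
  λ: split at 3 digits → 084° and 54.61125′; 84 + 54.61125/60 = 84.910188
  E → positive

1. -80.06612, -31.34905
2. 74.24210, -140.00367
3. -46.05417, 45.13733
4. -63.22703, 84.91019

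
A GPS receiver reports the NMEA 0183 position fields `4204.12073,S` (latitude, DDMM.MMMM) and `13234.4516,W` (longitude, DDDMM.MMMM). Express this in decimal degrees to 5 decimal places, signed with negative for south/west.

φ: split at 2 digits → 42° and 4.12073′; 42 + 4.12073/60 = 42.068679
S ⇒ negate
λ: degrees = first 3 digits = 132, minutes = 34.4516; 132 + 34.4516/60 = 132.574193
W ⇒ negate

-42.06868, -132.57419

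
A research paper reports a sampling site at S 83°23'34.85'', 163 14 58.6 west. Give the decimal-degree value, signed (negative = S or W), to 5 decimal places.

Latitude: 83° + 23/60 + 34.85/3600 = 83 + 0.383333 + 0.009681 = 83.393014
S ⇒ negate
Longitude: 163° + 14/60 + 58.6/3600 = 163 + 0.233333 + 0.016278 = 163.249611
W → negative

-83.39301, -163.24961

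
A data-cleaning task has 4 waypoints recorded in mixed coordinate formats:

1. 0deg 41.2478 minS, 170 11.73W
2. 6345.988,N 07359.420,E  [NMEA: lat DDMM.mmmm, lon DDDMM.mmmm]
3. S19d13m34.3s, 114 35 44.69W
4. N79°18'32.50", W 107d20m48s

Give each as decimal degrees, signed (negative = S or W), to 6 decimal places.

Point 1:
  Lat: 41.2478′ = 0.687463°; total 0.6874633
  S ⇒ negate
  Lon: 170 + 11.73/60 = 170.1955000
  hemisphere W, so the sign is −
Point 2:
  φ: degrees = first 2 digits = 63, minutes = 45.988; 63 + 45.988/60 = 63.7664667
  N → positive
  Longitude: degrees = first 3 digits = 73, minutes = 59.42; 73 + 59.42/60 = 73.9903333
  E → positive
Point 3:
  Lat: 13′ + 34.3″ = 13.57167′; 19 + 13.57167/60 = 19.2261944
  S → negative
  Lon: 35′ + 44.69″ = 35.74483′; 114 + 35.74483/60 = 114.5957472
  W ⇒ negate
Point 4:
  φ: 18′ + 32.5″ = 18.54167′; 79 + 18.54167/60 = 79.3090278
  N ⇒ keep positive
  λ: 20′ + 48″ = 20.80000′; 107 + 20.80000/60 = 107.3466667
  hemisphere W, so the sign is −

1. -0.687463, -170.195500
2. 63.766467, 73.990333
3. -19.226194, -114.595747
4. 79.309028, -107.346667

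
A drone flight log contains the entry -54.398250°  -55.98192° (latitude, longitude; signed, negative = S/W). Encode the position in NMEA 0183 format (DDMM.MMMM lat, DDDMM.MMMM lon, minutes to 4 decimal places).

5423.8950,S / 05558.9152,W

Latitude is negative → S; |value| = 54.398250
φ: 54° + 0.398250 × 60 = 54° 23.895000′
Longitude is negative → W; |value| = 55.981920
λ: fractional part 0.981920 → 58.915200 minutes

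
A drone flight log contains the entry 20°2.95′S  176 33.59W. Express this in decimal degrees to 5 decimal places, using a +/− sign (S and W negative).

-20.04917, -176.55983

Lat: 20 + 2.95/60 = 20.049167
S ⇒ negate
Longitude: 176 + 33.59/60 = 176.559833
hemisphere W, so the sign is −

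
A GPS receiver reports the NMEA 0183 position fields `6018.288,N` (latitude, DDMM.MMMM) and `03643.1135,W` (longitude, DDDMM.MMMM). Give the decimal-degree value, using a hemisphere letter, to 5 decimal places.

Latitude: split at 2 digits → 60° and 18.288′; 60 + 18.288/60 = 60.304800
λ: split at 3 digits → 036° and 43.1135′; 36 + 43.1135/60 = 36.718558

60.30480° N, 36.71856° W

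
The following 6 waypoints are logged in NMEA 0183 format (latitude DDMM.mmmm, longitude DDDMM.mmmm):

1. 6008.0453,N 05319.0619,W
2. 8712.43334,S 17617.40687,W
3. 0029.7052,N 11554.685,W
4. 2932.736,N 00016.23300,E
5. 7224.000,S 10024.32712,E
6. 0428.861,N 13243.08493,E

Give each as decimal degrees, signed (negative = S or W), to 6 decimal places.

1. 60.134088, -53.317698
2. -87.207222, -176.290115
3. 0.495087, -115.911417
4. 29.545600, 0.270550
5. -72.400000, 100.405452
6. 4.481017, 132.718082

Point 1:
  Lat: degrees = first 2 digits = 60, minutes = 8.0453; 60 + 8.0453/60 = 60.1340883
  N ⇒ keep positive
  Longitude: degrees = first 3 digits = 53, minutes = 19.0619; 53 + 19.0619/60 = 53.3176983
  W ⇒ negate
Point 2:
  φ: split at 2 digits → 87° and 12.43334′; 87 + 12.43334/60 = 87.2072223
  S ⇒ negate
  Lon: degrees = first 3 digits = 176, minutes = 17.40687; 176 + 17.40687/60 = 176.2901145
  W → negative
Point 3:
  Lat: split at 2 digits → 00° and 29.7052′; 0 + 29.7052/60 = 0.4950867
  N → positive
  λ: degrees = first 3 digits = 115, minutes = 54.685; 115 + 54.685/60 = 115.9114167
  W ⇒ negate
Point 4:
  φ: split at 2 digits → 29° and 32.736′; 29 + 32.736/60 = 29.5456000
  N ⇒ keep positive
  λ: split at 3 digits → 000° and 16.233′; 0 + 16.233/60 = 0.2705500
  E ⇒ keep positive
Point 5:
  Latitude: split at 2 digits → 72° and 24′; 72 + 24/60 = 72.4000000
  S → negative
  Longitude: degrees = first 3 digits = 100, minutes = 24.32712; 100 + 24.32712/60 = 100.4054520
  E → positive
Point 6:
  Latitude: degrees = first 2 digits = 4, minutes = 28.861; 4 + 28.861/60 = 4.4810167
  N ⇒ keep positive
  Lon: split at 3 digits → 132° and 43.08493′; 132 + 43.08493/60 = 132.7180822
  E ⇒ keep positive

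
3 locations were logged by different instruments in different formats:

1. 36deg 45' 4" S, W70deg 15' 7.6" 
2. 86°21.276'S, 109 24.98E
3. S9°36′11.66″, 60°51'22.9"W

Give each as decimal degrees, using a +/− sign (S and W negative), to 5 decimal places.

1. -36.75111, -70.25211
2. -86.35460, 109.41633
3. -9.60324, -60.85636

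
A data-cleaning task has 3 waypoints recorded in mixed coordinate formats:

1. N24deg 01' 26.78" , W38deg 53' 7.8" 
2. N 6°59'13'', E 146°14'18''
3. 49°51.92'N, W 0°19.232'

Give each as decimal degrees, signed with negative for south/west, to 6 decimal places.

Point 1:
  Lat: 24° + 1/60 + 26.78/3600 = 24 + 0.016667 + 0.007439 = 24.0241056
  N ⇒ keep positive
  Lon: 53′ + 7.8″ = 53.13000′; 38 + 53.13000/60 = 38.8855000
  W → negative
Point 2:
  Lat: 6° + 59/60 + 13/3600 = 6 + 0.983333 + 0.003611 = 6.9869444
  N → positive
  Lon: 146 + 14/60 + 18/3600 = 146.2383333
  E ⇒ keep positive
Point 3:
  Latitude: 49 + 51.92/60 = 49.8653333
  N → positive
  Lon: 0 + 19.232/60 = 0.3205333
  W → negative

1. 24.024106, -38.885500
2. 6.986944, 146.238333
3. 49.865333, -0.320533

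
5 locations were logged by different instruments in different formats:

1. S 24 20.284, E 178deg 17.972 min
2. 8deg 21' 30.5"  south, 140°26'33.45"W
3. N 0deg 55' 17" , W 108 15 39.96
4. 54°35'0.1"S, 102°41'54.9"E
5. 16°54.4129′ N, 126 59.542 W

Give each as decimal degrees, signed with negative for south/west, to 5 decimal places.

Point 1:
  Latitude: 24 + 20.284/60 = 24.338067
  hemisphere S, so the sign is −
  λ: 178 + 17.972/60 = 178.299533
  E ⇒ keep positive
Point 2:
  Lat: 8 + 21/60 + 30.5/3600 = 8.358472
  S ⇒ negate
  Longitude: 140 + 26/60 + 33.45/3600 = 140.442625
  hemisphere W, so the sign is −
Point 3:
  Latitude: 55′ + 17″ = 55.28333′; 0 + 55.28333/60 = 0.921389
  N → positive
  λ: 108° + 15/60 + 39.96/3600 = 108 + 0.250000 + 0.011100 = 108.261100
  W → negative
Point 4:
  Latitude: 54 + 35/60 + 0.1/3600 = 54.583361
  hemisphere S, so the sign is −
  λ: 41′ + 54.9″ = 41.91500′; 102 + 41.91500/60 = 102.698583
  E → positive
Point 5:
  Latitude: 54.4129′ = 0.906882°; total 16.906882
  N → positive
  λ: 59.542′ = 0.992367°; total 126.992367
  W → negative

1. -24.33807, 178.29953
2. -8.35847, -140.44263
3. 0.92139, -108.26110
4. -54.58336, 102.69858
5. 16.90688, -126.99237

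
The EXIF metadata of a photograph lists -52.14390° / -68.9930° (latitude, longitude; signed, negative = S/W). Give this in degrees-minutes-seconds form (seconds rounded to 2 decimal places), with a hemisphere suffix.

Latitude is negative → S; |value| = 52.143900
Lat: 0.143900 × 60 = 8.63400′ → 8′, remainder × 60 = 38.0400″
Longitude is negative → W; |value| = 68.993000
λ: 0.993000° → 59.58000′; 0.58000 × 60 = 34.8000″

52°08′38.04″ S, 68°59′34.80″ W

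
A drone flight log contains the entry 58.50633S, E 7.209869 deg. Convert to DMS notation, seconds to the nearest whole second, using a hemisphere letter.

58°30′23″ S, 7°12′36″ E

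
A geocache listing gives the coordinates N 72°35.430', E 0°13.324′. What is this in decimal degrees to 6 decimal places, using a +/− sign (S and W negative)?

φ: 72 + 35.43/60 = 72.5905000
N ⇒ keep positive
λ: 0 + 13.324/60 = 0.2220667
E → positive

72.590500, 0.222067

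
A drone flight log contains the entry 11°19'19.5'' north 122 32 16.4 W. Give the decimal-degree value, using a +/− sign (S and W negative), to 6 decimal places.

11.322083, -122.537889

Latitude: 11 + 19/60 + 19.5/3600 = 11.3220833
N → positive
λ: 122 + 32/60 + 16.4/3600 = 122.5378889
W → negative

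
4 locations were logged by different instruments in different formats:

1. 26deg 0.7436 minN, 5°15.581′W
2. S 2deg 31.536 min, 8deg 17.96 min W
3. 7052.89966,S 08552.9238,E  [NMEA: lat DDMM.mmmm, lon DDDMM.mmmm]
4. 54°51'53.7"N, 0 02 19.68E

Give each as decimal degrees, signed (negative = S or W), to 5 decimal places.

1. 26.01239, -5.25968
2. -2.52560, -8.29933
3. -70.88166, 85.88206
4. 54.86492, 0.03880

Point 1:
  Lat: 26 + 0.7436/60 = 26.012393
  N → positive
  λ: 15.581′ = 0.259683°; total 5.259683
  hemisphere W, so the sign is −
Point 2:
  Lat: 31.536′ = 0.525600°; total 2.525600
  S ⇒ negate
  Longitude: 17.96′ = 0.299333°; total 8.299333
  W ⇒ negate
Point 3:
  Latitude: split at 2 digits → 70° and 52.89966′; 70 + 52.89966/60 = 70.881661
  S → negative
  Lon: split at 3 digits → 085° and 52.9238′; 85 + 52.9238/60 = 85.882063
  E → positive
Point 4:
  Lat: 54° + 51/60 + 53.7/3600 = 54 + 0.850000 + 0.014917 = 54.864917
  N ⇒ keep positive
  Lon: 0 + 2/60 + 19.68/3600 = 0.038800
  E ⇒ keep positive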